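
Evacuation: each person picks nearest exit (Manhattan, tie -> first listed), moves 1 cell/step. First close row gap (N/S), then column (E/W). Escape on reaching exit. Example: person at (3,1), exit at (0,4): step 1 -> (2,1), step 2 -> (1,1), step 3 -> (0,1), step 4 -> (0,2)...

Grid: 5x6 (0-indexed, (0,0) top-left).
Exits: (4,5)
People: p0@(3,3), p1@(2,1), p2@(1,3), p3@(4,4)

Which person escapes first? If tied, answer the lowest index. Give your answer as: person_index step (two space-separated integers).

Step 1: p0:(3,3)->(4,3) | p1:(2,1)->(3,1) | p2:(1,3)->(2,3) | p3:(4,4)->(4,5)->EXIT
Step 2: p0:(4,3)->(4,4) | p1:(3,1)->(4,1) | p2:(2,3)->(3,3) | p3:escaped
Step 3: p0:(4,4)->(4,5)->EXIT | p1:(4,1)->(4,2) | p2:(3,3)->(4,3) | p3:escaped
Step 4: p0:escaped | p1:(4,2)->(4,3) | p2:(4,3)->(4,4) | p3:escaped
Step 5: p0:escaped | p1:(4,3)->(4,4) | p2:(4,4)->(4,5)->EXIT | p3:escaped
Step 6: p0:escaped | p1:(4,4)->(4,5)->EXIT | p2:escaped | p3:escaped
Exit steps: [3, 6, 5, 1]
First to escape: p3 at step 1

Answer: 3 1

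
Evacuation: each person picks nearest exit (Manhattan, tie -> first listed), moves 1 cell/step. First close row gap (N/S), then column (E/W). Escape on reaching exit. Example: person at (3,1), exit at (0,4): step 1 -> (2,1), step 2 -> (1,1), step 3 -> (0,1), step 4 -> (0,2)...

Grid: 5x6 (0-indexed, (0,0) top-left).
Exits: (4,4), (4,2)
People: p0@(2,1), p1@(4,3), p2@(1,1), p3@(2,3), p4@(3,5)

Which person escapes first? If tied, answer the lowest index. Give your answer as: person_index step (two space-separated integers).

Answer: 1 1

Derivation:
Step 1: p0:(2,1)->(3,1) | p1:(4,3)->(4,4)->EXIT | p2:(1,1)->(2,1) | p3:(2,3)->(3,3) | p4:(3,5)->(4,5)
Step 2: p0:(3,1)->(4,1) | p1:escaped | p2:(2,1)->(3,1) | p3:(3,3)->(4,3) | p4:(4,5)->(4,4)->EXIT
Step 3: p0:(4,1)->(4,2)->EXIT | p1:escaped | p2:(3,1)->(4,1) | p3:(4,3)->(4,4)->EXIT | p4:escaped
Step 4: p0:escaped | p1:escaped | p2:(4,1)->(4,2)->EXIT | p3:escaped | p4:escaped
Exit steps: [3, 1, 4, 3, 2]
First to escape: p1 at step 1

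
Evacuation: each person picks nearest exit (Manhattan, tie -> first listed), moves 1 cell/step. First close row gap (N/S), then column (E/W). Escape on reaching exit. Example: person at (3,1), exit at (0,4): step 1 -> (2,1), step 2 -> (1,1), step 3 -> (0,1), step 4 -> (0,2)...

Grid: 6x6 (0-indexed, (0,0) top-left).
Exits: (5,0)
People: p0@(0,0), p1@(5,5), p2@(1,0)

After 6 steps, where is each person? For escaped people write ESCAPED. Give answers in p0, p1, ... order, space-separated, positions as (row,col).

Step 1: p0:(0,0)->(1,0) | p1:(5,5)->(5,4) | p2:(1,0)->(2,0)
Step 2: p0:(1,0)->(2,0) | p1:(5,4)->(5,3) | p2:(2,0)->(3,0)
Step 3: p0:(2,0)->(3,0) | p1:(5,3)->(5,2) | p2:(3,0)->(4,0)
Step 4: p0:(3,0)->(4,0) | p1:(5,2)->(5,1) | p2:(4,0)->(5,0)->EXIT
Step 5: p0:(4,0)->(5,0)->EXIT | p1:(5,1)->(5,0)->EXIT | p2:escaped

ESCAPED ESCAPED ESCAPED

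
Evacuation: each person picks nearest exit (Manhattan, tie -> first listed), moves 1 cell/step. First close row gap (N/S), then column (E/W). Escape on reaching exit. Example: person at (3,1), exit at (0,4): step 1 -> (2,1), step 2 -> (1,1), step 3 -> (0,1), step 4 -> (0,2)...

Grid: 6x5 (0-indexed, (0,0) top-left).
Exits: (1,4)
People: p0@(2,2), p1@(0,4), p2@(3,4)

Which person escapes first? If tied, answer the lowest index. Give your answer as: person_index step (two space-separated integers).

Step 1: p0:(2,2)->(1,2) | p1:(0,4)->(1,4)->EXIT | p2:(3,4)->(2,4)
Step 2: p0:(1,2)->(1,3) | p1:escaped | p2:(2,4)->(1,4)->EXIT
Step 3: p0:(1,3)->(1,4)->EXIT | p1:escaped | p2:escaped
Exit steps: [3, 1, 2]
First to escape: p1 at step 1

Answer: 1 1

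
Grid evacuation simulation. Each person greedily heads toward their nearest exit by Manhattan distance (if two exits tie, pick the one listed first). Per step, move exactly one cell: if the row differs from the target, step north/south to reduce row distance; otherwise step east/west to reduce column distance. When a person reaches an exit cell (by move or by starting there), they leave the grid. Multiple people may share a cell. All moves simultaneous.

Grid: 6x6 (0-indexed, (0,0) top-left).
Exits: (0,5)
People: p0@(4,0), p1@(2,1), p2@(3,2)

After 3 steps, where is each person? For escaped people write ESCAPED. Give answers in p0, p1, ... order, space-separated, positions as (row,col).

Step 1: p0:(4,0)->(3,0) | p1:(2,1)->(1,1) | p2:(3,2)->(2,2)
Step 2: p0:(3,0)->(2,0) | p1:(1,1)->(0,1) | p2:(2,2)->(1,2)
Step 3: p0:(2,0)->(1,0) | p1:(0,1)->(0,2) | p2:(1,2)->(0,2)

(1,0) (0,2) (0,2)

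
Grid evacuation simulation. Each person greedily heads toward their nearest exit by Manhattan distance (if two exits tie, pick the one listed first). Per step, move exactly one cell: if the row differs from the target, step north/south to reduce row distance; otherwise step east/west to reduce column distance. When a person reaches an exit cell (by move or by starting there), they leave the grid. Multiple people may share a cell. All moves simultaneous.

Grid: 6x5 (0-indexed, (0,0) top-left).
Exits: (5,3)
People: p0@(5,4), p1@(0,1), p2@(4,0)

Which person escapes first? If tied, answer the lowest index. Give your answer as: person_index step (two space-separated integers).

Step 1: p0:(5,4)->(5,3)->EXIT | p1:(0,1)->(1,1) | p2:(4,0)->(5,0)
Step 2: p0:escaped | p1:(1,1)->(2,1) | p2:(5,0)->(5,1)
Step 3: p0:escaped | p1:(2,1)->(3,1) | p2:(5,1)->(5,2)
Step 4: p0:escaped | p1:(3,1)->(4,1) | p2:(5,2)->(5,3)->EXIT
Step 5: p0:escaped | p1:(4,1)->(5,1) | p2:escaped
Step 6: p0:escaped | p1:(5,1)->(5,2) | p2:escaped
Step 7: p0:escaped | p1:(5,2)->(5,3)->EXIT | p2:escaped
Exit steps: [1, 7, 4]
First to escape: p0 at step 1

Answer: 0 1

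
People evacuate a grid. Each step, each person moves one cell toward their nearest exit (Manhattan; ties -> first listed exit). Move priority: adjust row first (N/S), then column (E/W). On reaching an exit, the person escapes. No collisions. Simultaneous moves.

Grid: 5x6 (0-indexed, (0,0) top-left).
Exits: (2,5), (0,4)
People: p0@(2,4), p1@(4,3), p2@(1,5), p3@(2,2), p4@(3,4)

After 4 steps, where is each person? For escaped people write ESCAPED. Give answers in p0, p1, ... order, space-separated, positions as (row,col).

Step 1: p0:(2,4)->(2,5)->EXIT | p1:(4,3)->(3,3) | p2:(1,5)->(2,5)->EXIT | p3:(2,2)->(2,3) | p4:(3,4)->(2,4)
Step 2: p0:escaped | p1:(3,3)->(2,3) | p2:escaped | p3:(2,3)->(2,4) | p4:(2,4)->(2,5)->EXIT
Step 3: p0:escaped | p1:(2,3)->(2,4) | p2:escaped | p3:(2,4)->(2,5)->EXIT | p4:escaped
Step 4: p0:escaped | p1:(2,4)->(2,5)->EXIT | p2:escaped | p3:escaped | p4:escaped

ESCAPED ESCAPED ESCAPED ESCAPED ESCAPED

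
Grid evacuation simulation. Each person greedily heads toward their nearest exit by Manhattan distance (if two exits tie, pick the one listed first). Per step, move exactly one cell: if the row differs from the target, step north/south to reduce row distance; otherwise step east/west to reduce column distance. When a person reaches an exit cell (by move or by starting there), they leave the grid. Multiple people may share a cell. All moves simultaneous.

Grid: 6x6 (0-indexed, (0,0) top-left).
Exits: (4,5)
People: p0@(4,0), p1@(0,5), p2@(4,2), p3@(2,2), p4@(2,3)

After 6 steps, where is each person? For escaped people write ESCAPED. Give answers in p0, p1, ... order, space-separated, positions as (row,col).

Step 1: p0:(4,0)->(4,1) | p1:(0,5)->(1,5) | p2:(4,2)->(4,3) | p3:(2,2)->(3,2) | p4:(2,3)->(3,3)
Step 2: p0:(4,1)->(4,2) | p1:(1,5)->(2,5) | p2:(4,3)->(4,4) | p3:(3,2)->(4,2) | p4:(3,3)->(4,3)
Step 3: p0:(4,2)->(4,3) | p1:(2,5)->(3,5) | p2:(4,4)->(4,5)->EXIT | p3:(4,2)->(4,3) | p4:(4,3)->(4,4)
Step 4: p0:(4,3)->(4,4) | p1:(3,5)->(4,5)->EXIT | p2:escaped | p3:(4,3)->(4,4) | p4:(4,4)->(4,5)->EXIT
Step 5: p0:(4,4)->(4,5)->EXIT | p1:escaped | p2:escaped | p3:(4,4)->(4,5)->EXIT | p4:escaped

ESCAPED ESCAPED ESCAPED ESCAPED ESCAPED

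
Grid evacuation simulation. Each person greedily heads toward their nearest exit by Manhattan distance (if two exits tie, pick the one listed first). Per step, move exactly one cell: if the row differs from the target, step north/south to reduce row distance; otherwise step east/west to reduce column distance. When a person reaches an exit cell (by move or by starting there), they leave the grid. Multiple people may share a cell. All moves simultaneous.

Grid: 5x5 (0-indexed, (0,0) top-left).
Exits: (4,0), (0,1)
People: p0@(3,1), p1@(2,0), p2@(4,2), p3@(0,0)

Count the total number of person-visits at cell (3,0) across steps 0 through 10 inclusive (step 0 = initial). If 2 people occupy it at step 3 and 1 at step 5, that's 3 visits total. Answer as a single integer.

Answer: 1

Derivation:
Step 0: p0@(3,1) p1@(2,0) p2@(4,2) p3@(0,0) -> at (3,0): 0 [-], cum=0
Step 1: p0@(4,1) p1@(3,0) p2@(4,1) p3@ESC -> at (3,0): 1 [p1], cum=1
Step 2: p0@ESC p1@ESC p2@ESC p3@ESC -> at (3,0): 0 [-], cum=1
Total visits = 1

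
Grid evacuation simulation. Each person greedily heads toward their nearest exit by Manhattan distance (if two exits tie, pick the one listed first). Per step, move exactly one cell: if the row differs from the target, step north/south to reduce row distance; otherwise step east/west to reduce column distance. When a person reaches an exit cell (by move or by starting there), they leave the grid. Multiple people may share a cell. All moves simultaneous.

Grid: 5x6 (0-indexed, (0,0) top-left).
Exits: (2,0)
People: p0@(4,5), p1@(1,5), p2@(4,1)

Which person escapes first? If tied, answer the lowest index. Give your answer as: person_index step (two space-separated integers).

Answer: 2 3

Derivation:
Step 1: p0:(4,5)->(3,5) | p1:(1,5)->(2,5) | p2:(4,1)->(3,1)
Step 2: p0:(3,5)->(2,5) | p1:(2,5)->(2,4) | p2:(3,1)->(2,1)
Step 3: p0:(2,5)->(2,4) | p1:(2,4)->(2,3) | p2:(2,1)->(2,0)->EXIT
Step 4: p0:(2,4)->(2,3) | p1:(2,3)->(2,2) | p2:escaped
Step 5: p0:(2,3)->(2,2) | p1:(2,2)->(2,1) | p2:escaped
Step 6: p0:(2,2)->(2,1) | p1:(2,1)->(2,0)->EXIT | p2:escaped
Step 7: p0:(2,1)->(2,0)->EXIT | p1:escaped | p2:escaped
Exit steps: [7, 6, 3]
First to escape: p2 at step 3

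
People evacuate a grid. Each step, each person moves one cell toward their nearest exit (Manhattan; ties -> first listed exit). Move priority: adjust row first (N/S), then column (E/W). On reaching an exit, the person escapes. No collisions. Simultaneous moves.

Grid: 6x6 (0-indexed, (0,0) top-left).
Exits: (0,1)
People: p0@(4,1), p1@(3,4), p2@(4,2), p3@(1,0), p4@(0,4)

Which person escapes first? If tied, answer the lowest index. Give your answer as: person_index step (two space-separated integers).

Answer: 3 2

Derivation:
Step 1: p0:(4,1)->(3,1) | p1:(3,4)->(2,4) | p2:(4,2)->(3,2) | p3:(1,0)->(0,0) | p4:(0,4)->(0,3)
Step 2: p0:(3,1)->(2,1) | p1:(2,4)->(1,4) | p2:(3,2)->(2,2) | p3:(0,0)->(0,1)->EXIT | p4:(0,3)->(0,2)
Step 3: p0:(2,1)->(1,1) | p1:(1,4)->(0,4) | p2:(2,2)->(1,2) | p3:escaped | p4:(0,2)->(0,1)->EXIT
Step 4: p0:(1,1)->(0,1)->EXIT | p1:(0,4)->(0,3) | p2:(1,2)->(0,2) | p3:escaped | p4:escaped
Step 5: p0:escaped | p1:(0,3)->(0,2) | p2:(0,2)->(0,1)->EXIT | p3:escaped | p4:escaped
Step 6: p0:escaped | p1:(0,2)->(0,1)->EXIT | p2:escaped | p3:escaped | p4:escaped
Exit steps: [4, 6, 5, 2, 3]
First to escape: p3 at step 2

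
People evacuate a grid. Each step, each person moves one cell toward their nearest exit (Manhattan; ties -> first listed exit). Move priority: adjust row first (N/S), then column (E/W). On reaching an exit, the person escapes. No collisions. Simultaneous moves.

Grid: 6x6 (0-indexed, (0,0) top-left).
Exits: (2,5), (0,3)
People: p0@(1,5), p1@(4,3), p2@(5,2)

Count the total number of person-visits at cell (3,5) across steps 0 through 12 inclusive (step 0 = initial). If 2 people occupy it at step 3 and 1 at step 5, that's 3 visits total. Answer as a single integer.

Answer: 0

Derivation:
Step 0: p0@(1,5) p1@(4,3) p2@(5,2) -> at (3,5): 0 [-], cum=0
Step 1: p0@ESC p1@(3,3) p2@(4,2) -> at (3,5): 0 [-], cum=0
Step 2: p0@ESC p1@(2,3) p2@(3,2) -> at (3,5): 0 [-], cum=0
Step 3: p0@ESC p1@(2,4) p2@(2,2) -> at (3,5): 0 [-], cum=0
Step 4: p0@ESC p1@ESC p2@(2,3) -> at (3,5): 0 [-], cum=0
Step 5: p0@ESC p1@ESC p2@(2,4) -> at (3,5): 0 [-], cum=0
Step 6: p0@ESC p1@ESC p2@ESC -> at (3,5): 0 [-], cum=0
Total visits = 0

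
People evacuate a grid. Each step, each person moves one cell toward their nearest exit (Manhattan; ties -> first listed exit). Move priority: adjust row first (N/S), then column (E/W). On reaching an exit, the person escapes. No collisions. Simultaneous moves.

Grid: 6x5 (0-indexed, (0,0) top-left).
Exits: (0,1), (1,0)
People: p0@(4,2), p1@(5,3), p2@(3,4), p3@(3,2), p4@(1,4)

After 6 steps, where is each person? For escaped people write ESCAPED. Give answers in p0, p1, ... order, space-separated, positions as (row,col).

Step 1: p0:(4,2)->(3,2) | p1:(5,3)->(4,3) | p2:(3,4)->(2,4) | p3:(3,2)->(2,2) | p4:(1,4)->(0,4)
Step 2: p0:(3,2)->(2,2) | p1:(4,3)->(3,3) | p2:(2,4)->(1,4) | p3:(2,2)->(1,2) | p4:(0,4)->(0,3)
Step 3: p0:(2,2)->(1,2) | p1:(3,3)->(2,3) | p2:(1,4)->(0,4) | p3:(1,2)->(0,2) | p4:(0,3)->(0,2)
Step 4: p0:(1,2)->(0,2) | p1:(2,3)->(1,3) | p2:(0,4)->(0,3) | p3:(0,2)->(0,1)->EXIT | p4:(0,2)->(0,1)->EXIT
Step 5: p0:(0,2)->(0,1)->EXIT | p1:(1,3)->(0,3) | p2:(0,3)->(0,2) | p3:escaped | p4:escaped
Step 6: p0:escaped | p1:(0,3)->(0,2) | p2:(0,2)->(0,1)->EXIT | p3:escaped | p4:escaped

ESCAPED (0,2) ESCAPED ESCAPED ESCAPED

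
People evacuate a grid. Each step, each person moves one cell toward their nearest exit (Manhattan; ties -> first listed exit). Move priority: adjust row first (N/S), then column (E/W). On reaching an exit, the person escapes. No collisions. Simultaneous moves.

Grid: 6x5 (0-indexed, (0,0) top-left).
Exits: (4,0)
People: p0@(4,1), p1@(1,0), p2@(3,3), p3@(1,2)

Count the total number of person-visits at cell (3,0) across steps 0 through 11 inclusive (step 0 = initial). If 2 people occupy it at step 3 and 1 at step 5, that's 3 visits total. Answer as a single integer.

Answer: 1

Derivation:
Step 0: p0@(4,1) p1@(1,0) p2@(3,3) p3@(1,2) -> at (3,0): 0 [-], cum=0
Step 1: p0@ESC p1@(2,0) p2@(4,3) p3@(2,2) -> at (3,0): 0 [-], cum=0
Step 2: p0@ESC p1@(3,0) p2@(4,2) p3@(3,2) -> at (3,0): 1 [p1], cum=1
Step 3: p0@ESC p1@ESC p2@(4,1) p3@(4,2) -> at (3,0): 0 [-], cum=1
Step 4: p0@ESC p1@ESC p2@ESC p3@(4,1) -> at (3,0): 0 [-], cum=1
Step 5: p0@ESC p1@ESC p2@ESC p3@ESC -> at (3,0): 0 [-], cum=1
Total visits = 1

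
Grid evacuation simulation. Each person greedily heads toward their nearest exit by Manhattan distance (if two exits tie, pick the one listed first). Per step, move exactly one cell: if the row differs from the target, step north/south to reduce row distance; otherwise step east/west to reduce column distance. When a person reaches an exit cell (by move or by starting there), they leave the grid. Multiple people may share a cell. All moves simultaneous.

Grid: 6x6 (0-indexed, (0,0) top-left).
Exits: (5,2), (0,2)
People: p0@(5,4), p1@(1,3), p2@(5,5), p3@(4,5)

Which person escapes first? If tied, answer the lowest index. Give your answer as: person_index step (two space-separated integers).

Step 1: p0:(5,4)->(5,3) | p1:(1,3)->(0,3) | p2:(5,5)->(5,4) | p3:(4,5)->(5,5)
Step 2: p0:(5,3)->(5,2)->EXIT | p1:(0,3)->(0,2)->EXIT | p2:(5,4)->(5,3) | p3:(5,5)->(5,4)
Step 3: p0:escaped | p1:escaped | p2:(5,3)->(5,2)->EXIT | p3:(5,4)->(5,3)
Step 4: p0:escaped | p1:escaped | p2:escaped | p3:(5,3)->(5,2)->EXIT
Exit steps: [2, 2, 3, 4]
First to escape: p0 at step 2

Answer: 0 2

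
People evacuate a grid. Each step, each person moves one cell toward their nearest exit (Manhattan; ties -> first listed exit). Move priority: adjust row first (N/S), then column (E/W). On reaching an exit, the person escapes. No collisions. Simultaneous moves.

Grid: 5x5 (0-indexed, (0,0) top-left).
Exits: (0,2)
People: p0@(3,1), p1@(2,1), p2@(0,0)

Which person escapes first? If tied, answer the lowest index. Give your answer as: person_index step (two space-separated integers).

Answer: 2 2

Derivation:
Step 1: p0:(3,1)->(2,1) | p1:(2,1)->(1,1) | p2:(0,0)->(0,1)
Step 2: p0:(2,1)->(1,1) | p1:(1,1)->(0,1) | p2:(0,1)->(0,2)->EXIT
Step 3: p0:(1,1)->(0,1) | p1:(0,1)->(0,2)->EXIT | p2:escaped
Step 4: p0:(0,1)->(0,2)->EXIT | p1:escaped | p2:escaped
Exit steps: [4, 3, 2]
First to escape: p2 at step 2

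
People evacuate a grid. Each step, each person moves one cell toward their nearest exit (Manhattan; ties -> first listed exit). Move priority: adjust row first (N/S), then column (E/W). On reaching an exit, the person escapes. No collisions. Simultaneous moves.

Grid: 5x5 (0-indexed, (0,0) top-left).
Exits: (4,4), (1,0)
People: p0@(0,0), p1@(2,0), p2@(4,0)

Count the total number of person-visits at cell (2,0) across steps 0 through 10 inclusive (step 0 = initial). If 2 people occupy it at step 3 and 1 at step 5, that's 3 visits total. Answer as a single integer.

Answer: 2

Derivation:
Step 0: p0@(0,0) p1@(2,0) p2@(4,0) -> at (2,0): 1 [p1], cum=1
Step 1: p0@ESC p1@ESC p2@(3,0) -> at (2,0): 0 [-], cum=1
Step 2: p0@ESC p1@ESC p2@(2,0) -> at (2,0): 1 [p2], cum=2
Step 3: p0@ESC p1@ESC p2@ESC -> at (2,0): 0 [-], cum=2
Total visits = 2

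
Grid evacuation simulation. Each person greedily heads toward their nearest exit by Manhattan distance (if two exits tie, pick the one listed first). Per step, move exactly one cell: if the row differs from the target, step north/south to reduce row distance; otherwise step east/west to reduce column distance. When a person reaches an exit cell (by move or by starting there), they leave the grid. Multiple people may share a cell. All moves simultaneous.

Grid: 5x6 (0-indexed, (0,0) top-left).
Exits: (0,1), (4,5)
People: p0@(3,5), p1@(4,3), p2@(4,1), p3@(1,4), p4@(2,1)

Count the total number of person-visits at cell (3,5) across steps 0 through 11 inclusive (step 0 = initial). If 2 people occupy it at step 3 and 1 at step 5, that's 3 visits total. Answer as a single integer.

Step 0: p0@(3,5) p1@(4,3) p2@(4,1) p3@(1,4) p4@(2,1) -> at (3,5): 1 [p0], cum=1
Step 1: p0@ESC p1@(4,4) p2@(3,1) p3@(0,4) p4@(1,1) -> at (3,5): 0 [-], cum=1
Step 2: p0@ESC p1@ESC p2@(2,1) p3@(0,3) p4@ESC -> at (3,5): 0 [-], cum=1
Step 3: p0@ESC p1@ESC p2@(1,1) p3@(0,2) p4@ESC -> at (3,5): 0 [-], cum=1
Step 4: p0@ESC p1@ESC p2@ESC p3@ESC p4@ESC -> at (3,5): 0 [-], cum=1
Total visits = 1

Answer: 1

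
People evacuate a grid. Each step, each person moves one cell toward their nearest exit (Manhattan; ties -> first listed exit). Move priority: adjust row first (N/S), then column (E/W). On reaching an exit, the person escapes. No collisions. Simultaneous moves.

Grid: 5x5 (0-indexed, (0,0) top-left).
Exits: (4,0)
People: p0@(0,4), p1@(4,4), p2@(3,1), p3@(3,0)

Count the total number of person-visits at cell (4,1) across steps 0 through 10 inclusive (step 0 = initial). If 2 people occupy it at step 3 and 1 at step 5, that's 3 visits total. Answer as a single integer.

Answer: 3

Derivation:
Step 0: p0@(0,4) p1@(4,4) p2@(3,1) p3@(3,0) -> at (4,1): 0 [-], cum=0
Step 1: p0@(1,4) p1@(4,3) p2@(4,1) p3@ESC -> at (4,1): 1 [p2], cum=1
Step 2: p0@(2,4) p1@(4,2) p2@ESC p3@ESC -> at (4,1): 0 [-], cum=1
Step 3: p0@(3,4) p1@(4,1) p2@ESC p3@ESC -> at (4,1): 1 [p1], cum=2
Step 4: p0@(4,4) p1@ESC p2@ESC p3@ESC -> at (4,1): 0 [-], cum=2
Step 5: p0@(4,3) p1@ESC p2@ESC p3@ESC -> at (4,1): 0 [-], cum=2
Step 6: p0@(4,2) p1@ESC p2@ESC p3@ESC -> at (4,1): 0 [-], cum=2
Step 7: p0@(4,1) p1@ESC p2@ESC p3@ESC -> at (4,1): 1 [p0], cum=3
Step 8: p0@ESC p1@ESC p2@ESC p3@ESC -> at (4,1): 0 [-], cum=3
Total visits = 3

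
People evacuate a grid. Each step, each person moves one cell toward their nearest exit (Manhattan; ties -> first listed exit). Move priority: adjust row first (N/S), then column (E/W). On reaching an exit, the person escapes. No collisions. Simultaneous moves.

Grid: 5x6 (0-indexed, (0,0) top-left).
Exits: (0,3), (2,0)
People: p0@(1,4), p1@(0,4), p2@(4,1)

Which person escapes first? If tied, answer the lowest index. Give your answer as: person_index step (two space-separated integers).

Step 1: p0:(1,4)->(0,4) | p1:(0,4)->(0,3)->EXIT | p2:(4,1)->(3,1)
Step 2: p0:(0,4)->(0,3)->EXIT | p1:escaped | p2:(3,1)->(2,1)
Step 3: p0:escaped | p1:escaped | p2:(2,1)->(2,0)->EXIT
Exit steps: [2, 1, 3]
First to escape: p1 at step 1

Answer: 1 1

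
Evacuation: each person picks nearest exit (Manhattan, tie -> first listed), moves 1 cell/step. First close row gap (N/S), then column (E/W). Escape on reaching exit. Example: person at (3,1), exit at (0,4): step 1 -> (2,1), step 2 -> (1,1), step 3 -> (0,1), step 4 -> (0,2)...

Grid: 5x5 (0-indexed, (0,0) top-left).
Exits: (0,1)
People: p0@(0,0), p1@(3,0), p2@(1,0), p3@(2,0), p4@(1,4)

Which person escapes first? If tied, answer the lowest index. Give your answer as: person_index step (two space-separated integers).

Answer: 0 1

Derivation:
Step 1: p0:(0,0)->(0,1)->EXIT | p1:(3,0)->(2,0) | p2:(1,0)->(0,0) | p3:(2,0)->(1,0) | p4:(1,4)->(0,4)
Step 2: p0:escaped | p1:(2,0)->(1,0) | p2:(0,0)->(0,1)->EXIT | p3:(1,0)->(0,0) | p4:(0,4)->(0,3)
Step 3: p0:escaped | p1:(1,0)->(0,0) | p2:escaped | p3:(0,0)->(0,1)->EXIT | p4:(0,3)->(0,2)
Step 4: p0:escaped | p1:(0,0)->(0,1)->EXIT | p2:escaped | p3:escaped | p4:(0,2)->(0,1)->EXIT
Exit steps: [1, 4, 2, 3, 4]
First to escape: p0 at step 1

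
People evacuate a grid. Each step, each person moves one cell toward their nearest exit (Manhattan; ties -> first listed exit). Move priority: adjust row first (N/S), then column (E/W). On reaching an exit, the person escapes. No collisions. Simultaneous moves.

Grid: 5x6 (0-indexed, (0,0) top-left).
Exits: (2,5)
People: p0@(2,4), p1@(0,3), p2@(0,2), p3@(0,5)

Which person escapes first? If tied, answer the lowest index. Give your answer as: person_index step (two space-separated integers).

Step 1: p0:(2,4)->(2,5)->EXIT | p1:(0,3)->(1,3) | p2:(0,2)->(1,2) | p3:(0,5)->(1,5)
Step 2: p0:escaped | p1:(1,3)->(2,3) | p2:(1,2)->(2,2) | p3:(1,5)->(2,5)->EXIT
Step 3: p0:escaped | p1:(2,3)->(2,4) | p2:(2,2)->(2,3) | p3:escaped
Step 4: p0:escaped | p1:(2,4)->(2,5)->EXIT | p2:(2,3)->(2,4) | p3:escaped
Step 5: p0:escaped | p1:escaped | p2:(2,4)->(2,5)->EXIT | p3:escaped
Exit steps: [1, 4, 5, 2]
First to escape: p0 at step 1

Answer: 0 1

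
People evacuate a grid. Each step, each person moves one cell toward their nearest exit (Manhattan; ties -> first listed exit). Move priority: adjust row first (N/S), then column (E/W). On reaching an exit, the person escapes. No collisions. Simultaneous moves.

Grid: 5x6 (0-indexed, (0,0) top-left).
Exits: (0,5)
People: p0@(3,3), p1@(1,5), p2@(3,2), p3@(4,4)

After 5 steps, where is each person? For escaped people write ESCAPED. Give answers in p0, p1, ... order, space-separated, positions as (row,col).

Step 1: p0:(3,3)->(2,3) | p1:(1,5)->(0,5)->EXIT | p2:(3,2)->(2,2) | p3:(4,4)->(3,4)
Step 2: p0:(2,3)->(1,3) | p1:escaped | p2:(2,2)->(1,2) | p3:(3,4)->(2,4)
Step 3: p0:(1,3)->(0,3) | p1:escaped | p2:(1,2)->(0,2) | p3:(2,4)->(1,4)
Step 4: p0:(0,3)->(0,4) | p1:escaped | p2:(0,2)->(0,3) | p3:(1,4)->(0,4)
Step 5: p0:(0,4)->(0,5)->EXIT | p1:escaped | p2:(0,3)->(0,4) | p3:(0,4)->(0,5)->EXIT

ESCAPED ESCAPED (0,4) ESCAPED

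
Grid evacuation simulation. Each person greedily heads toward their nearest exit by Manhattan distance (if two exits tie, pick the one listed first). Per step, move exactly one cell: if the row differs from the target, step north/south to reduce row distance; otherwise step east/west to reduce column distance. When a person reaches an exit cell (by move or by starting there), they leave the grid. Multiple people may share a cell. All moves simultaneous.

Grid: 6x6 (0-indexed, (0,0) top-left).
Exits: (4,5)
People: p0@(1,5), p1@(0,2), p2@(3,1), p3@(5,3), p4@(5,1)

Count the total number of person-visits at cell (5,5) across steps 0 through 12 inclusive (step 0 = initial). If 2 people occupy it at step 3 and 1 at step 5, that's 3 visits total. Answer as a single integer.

Answer: 0

Derivation:
Step 0: p0@(1,5) p1@(0,2) p2@(3,1) p3@(5,3) p4@(5,1) -> at (5,5): 0 [-], cum=0
Step 1: p0@(2,5) p1@(1,2) p2@(4,1) p3@(4,3) p4@(4,1) -> at (5,5): 0 [-], cum=0
Step 2: p0@(3,5) p1@(2,2) p2@(4,2) p3@(4,4) p4@(4,2) -> at (5,5): 0 [-], cum=0
Step 3: p0@ESC p1@(3,2) p2@(4,3) p3@ESC p4@(4,3) -> at (5,5): 0 [-], cum=0
Step 4: p0@ESC p1@(4,2) p2@(4,4) p3@ESC p4@(4,4) -> at (5,5): 0 [-], cum=0
Step 5: p0@ESC p1@(4,3) p2@ESC p3@ESC p4@ESC -> at (5,5): 0 [-], cum=0
Step 6: p0@ESC p1@(4,4) p2@ESC p3@ESC p4@ESC -> at (5,5): 0 [-], cum=0
Step 7: p0@ESC p1@ESC p2@ESC p3@ESC p4@ESC -> at (5,5): 0 [-], cum=0
Total visits = 0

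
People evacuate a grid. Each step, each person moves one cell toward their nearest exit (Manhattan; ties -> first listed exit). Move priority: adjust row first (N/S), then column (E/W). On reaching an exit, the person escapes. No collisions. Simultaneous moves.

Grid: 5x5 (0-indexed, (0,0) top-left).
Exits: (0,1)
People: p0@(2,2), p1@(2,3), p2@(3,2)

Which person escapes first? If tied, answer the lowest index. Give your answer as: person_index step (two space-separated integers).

Answer: 0 3

Derivation:
Step 1: p0:(2,2)->(1,2) | p1:(2,3)->(1,3) | p2:(3,2)->(2,2)
Step 2: p0:(1,2)->(0,2) | p1:(1,3)->(0,3) | p2:(2,2)->(1,2)
Step 3: p0:(0,2)->(0,1)->EXIT | p1:(0,3)->(0,2) | p2:(1,2)->(0,2)
Step 4: p0:escaped | p1:(0,2)->(0,1)->EXIT | p2:(0,2)->(0,1)->EXIT
Exit steps: [3, 4, 4]
First to escape: p0 at step 3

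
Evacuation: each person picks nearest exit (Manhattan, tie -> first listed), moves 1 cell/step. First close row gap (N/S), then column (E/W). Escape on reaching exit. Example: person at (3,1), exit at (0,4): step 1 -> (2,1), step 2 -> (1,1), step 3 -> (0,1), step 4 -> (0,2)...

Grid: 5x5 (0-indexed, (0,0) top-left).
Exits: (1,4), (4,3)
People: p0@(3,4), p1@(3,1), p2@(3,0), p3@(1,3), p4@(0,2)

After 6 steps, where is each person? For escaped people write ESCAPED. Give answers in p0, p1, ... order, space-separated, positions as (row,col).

Step 1: p0:(3,4)->(2,4) | p1:(3,1)->(4,1) | p2:(3,0)->(4,0) | p3:(1,3)->(1,4)->EXIT | p4:(0,2)->(1,2)
Step 2: p0:(2,4)->(1,4)->EXIT | p1:(4,1)->(4,2) | p2:(4,0)->(4,1) | p3:escaped | p4:(1,2)->(1,3)
Step 3: p0:escaped | p1:(4,2)->(4,3)->EXIT | p2:(4,1)->(4,2) | p3:escaped | p4:(1,3)->(1,4)->EXIT
Step 4: p0:escaped | p1:escaped | p2:(4,2)->(4,3)->EXIT | p3:escaped | p4:escaped

ESCAPED ESCAPED ESCAPED ESCAPED ESCAPED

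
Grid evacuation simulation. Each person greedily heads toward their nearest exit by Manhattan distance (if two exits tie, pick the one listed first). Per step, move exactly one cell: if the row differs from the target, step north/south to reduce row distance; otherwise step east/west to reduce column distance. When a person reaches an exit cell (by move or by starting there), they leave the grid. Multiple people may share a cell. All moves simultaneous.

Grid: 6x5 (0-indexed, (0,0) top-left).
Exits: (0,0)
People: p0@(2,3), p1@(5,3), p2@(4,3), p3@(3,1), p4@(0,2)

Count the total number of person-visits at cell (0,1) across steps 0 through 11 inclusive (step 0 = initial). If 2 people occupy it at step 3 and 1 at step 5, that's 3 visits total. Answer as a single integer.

Step 0: p0@(2,3) p1@(5,3) p2@(4,3) p3@(3,1) p4@(0,2) -> at (0,1): 0 [-], cum=0
Step 1: p0@(1,3) p1@(4,3) p2@(3,3) p3@(2,1) p4@(0,1) -> at (0,1): 1 [p4], cum=1
Step 2: p0@(0,3) p1@(3,3) p2@(2,3) p3@(1,1) p4@ESC -> at (0,1): 0 [-], cum=1
Step 3: p0@(0,2) p1@(2,3) p2@(1,3) p3@(0,1) p4@ESC -> at (0,1): 1 [p3], cum=2
Step 4: p0@(0,1) p1@(1,3) p2@(0,3) p3@ESC p4@ESC -> at (0,1): 1 [p0], cum=3
Step 5: p0@ESC p1@(0,3) p2@(0,2) p3@ESC p4@ESC -> at (0,1): 0 [-], cum=3
Step 6: p0@ESC p1@(0,2) p2@(0,1) p3@ESC p4@ESC -> at (0,1): 1 [p2], cum=4
Step 7: p0@ESC p1@(0,1) p2@ESC p3@ESC p4@ESC -> at (0,1): 1 [p1], cum=5
Step 8: p0@ESC p1@ESC p2@ESC p3@ESC p4@ESC -> at (0,1): 0 [-], cum=5
Total visits = 5

Answer: 5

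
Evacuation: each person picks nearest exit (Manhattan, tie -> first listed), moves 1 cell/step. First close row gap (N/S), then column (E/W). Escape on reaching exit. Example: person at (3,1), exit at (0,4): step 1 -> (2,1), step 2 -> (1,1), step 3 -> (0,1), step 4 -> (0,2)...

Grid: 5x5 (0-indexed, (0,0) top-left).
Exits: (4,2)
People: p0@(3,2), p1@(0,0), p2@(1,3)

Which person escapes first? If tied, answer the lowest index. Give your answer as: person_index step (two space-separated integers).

Answer: 0 1

Derivation:
Step 1: p0:(3,2)->(4,2)->EXIT | p1:(0,0)->(1,0) | p2:(1,3)->(2,3)
Step 2: p0:escaped | p1:(1,0)->(2,0) | p2:(2,3)->(3,3)
Step 3: p0:escaped | p1:(2,0)->(3,0) | p2:(3,3)->(4,3)
Step 4: p0:escaped | p1:(3,0)->(4,0) | p2:(4,3)->(4,2)->EXIT
Step 5: p0:escaped | p1:(4,0)->(4,1) | p2:escaped
Step 6: p0:escaped | p1:(4,1)->(4,2)->EXIT | p2:escaped
Exit steps: [1, 6, 4]
First to escape: p0 at step 1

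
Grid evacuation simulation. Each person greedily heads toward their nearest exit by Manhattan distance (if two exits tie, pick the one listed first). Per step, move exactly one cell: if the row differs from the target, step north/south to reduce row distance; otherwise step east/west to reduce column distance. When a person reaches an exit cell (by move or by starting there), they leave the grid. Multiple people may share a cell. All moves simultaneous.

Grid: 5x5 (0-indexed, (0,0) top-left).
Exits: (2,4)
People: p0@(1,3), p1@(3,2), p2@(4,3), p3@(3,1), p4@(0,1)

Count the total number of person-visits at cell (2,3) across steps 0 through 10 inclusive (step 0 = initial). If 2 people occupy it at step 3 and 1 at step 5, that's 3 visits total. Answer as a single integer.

Step 0: p0@(1,3) p1@(3,2) p2@(4,3) p3@(3,1) p4@(0,1) -> at (2,3): 0 [-], cum=0
Step 1: p0@(2,3) p1@(2,2) p2@(3,3) p3@(2,1) p4@(1,1) -> at (2,3): 1 [p0], cum=1
Step 2: p0@ESC p1@(2,3) p2@(2,3) p3@(2,2) p4@(2,1) -> at (2,3): 2 [p1,p2], cum=3
Step 3: p0@ESC p1@ESC p2@ESC p3@(2,3) p4@(2,2) -> at (2,3): 1 [p3], cum=4
Step 4: p0@ESC p1@ESC p2@ESC p3@ESC p4@(2,3) -> at (2,3): 1 [p4], cum=5
Step 5: p0@ESC p1@ESC p2@ESC p3@ESC p4@ESC -> at (2,3): 0 [-], cum=5
Total visits = 5

Answer: 5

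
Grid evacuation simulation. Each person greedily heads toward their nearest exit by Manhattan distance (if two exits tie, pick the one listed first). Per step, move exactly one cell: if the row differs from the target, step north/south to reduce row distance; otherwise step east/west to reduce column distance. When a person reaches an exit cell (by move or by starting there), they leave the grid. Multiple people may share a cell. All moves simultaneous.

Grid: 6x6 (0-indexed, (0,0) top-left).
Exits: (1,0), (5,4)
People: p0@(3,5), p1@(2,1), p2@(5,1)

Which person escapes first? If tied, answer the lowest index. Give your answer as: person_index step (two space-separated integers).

Answer: 1 2

Derivation:
Step 1: p0:(3,5)->(4,5) | p1:(2,1)->(1,1) | p2:(5,1)->(5,2)
Step 2: p0:(4,5)->(5,5) | p1:(1,1)->(1,0)->EXIT | p2:(5,2)->(5,3)
Step 3: p0:(5,5)->(5,4)->EXIT | p1:escaped | p2:(5,3)->(5,4)->EXIT
Exit steps: [3, 2, 3]
First to escape: p1 at step 2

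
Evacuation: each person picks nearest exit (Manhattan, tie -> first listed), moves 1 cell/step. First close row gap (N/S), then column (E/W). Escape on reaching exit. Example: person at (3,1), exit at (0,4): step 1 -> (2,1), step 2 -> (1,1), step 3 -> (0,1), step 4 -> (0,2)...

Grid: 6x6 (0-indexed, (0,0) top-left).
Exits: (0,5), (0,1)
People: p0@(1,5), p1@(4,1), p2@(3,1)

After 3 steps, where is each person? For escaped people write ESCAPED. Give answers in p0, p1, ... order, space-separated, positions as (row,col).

Step 1: p0:(1,5)->(0,5)->EXIT | p1:(4,1)->(3,1) | p2:(3,1)->(2,1)
Step 2: p0:escaped | p1:(3,1)->(2,1) | p2:(2,1)->(1,1)
Step 3: p0:escaped | p1:(2,1)->(1,1) | p2:(1,1)->(0,1)->EXIT

ESCAPED (1,1) ESCAPED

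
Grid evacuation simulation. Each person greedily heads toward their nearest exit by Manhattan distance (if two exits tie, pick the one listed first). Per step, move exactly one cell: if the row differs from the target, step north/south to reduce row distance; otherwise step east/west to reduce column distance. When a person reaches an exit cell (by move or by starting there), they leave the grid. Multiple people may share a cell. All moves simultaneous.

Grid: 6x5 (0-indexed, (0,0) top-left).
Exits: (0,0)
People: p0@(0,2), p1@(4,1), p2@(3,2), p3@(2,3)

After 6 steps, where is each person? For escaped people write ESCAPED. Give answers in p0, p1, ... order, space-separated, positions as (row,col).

Step 1: p0:(0,2)->(0,1) | p1:(4,1)->(3,1) | p2:(3,2)->(2,2) | p3:(2,3)->(1,3)
Step 2: p0:(0,1)->(0,0)->EXIT | p1:(3,1)->(2,1) | p2:(2,2)->(1,2) | p3:(1,3)->(0,3)
Step 3: p0:escaped | p1:(2,1)->(1,1) | p2:(1,2)->(0,2) | p3:(0,3)->(0,2)
Step 4: p0:escaped | p1:(1,1)->(0,1) | p2:(0,2)->(0,1) | p3:(0,2)->(0,1)
Step 5: p0:escaped | p1:(0,1)->(0,0)->EXIT | p2:(0,1)->(0,0)->EXIT | p3:(0,1)->(0,0)->EXIT

ESCAPED ESCAPED ESCAPED ESCAPED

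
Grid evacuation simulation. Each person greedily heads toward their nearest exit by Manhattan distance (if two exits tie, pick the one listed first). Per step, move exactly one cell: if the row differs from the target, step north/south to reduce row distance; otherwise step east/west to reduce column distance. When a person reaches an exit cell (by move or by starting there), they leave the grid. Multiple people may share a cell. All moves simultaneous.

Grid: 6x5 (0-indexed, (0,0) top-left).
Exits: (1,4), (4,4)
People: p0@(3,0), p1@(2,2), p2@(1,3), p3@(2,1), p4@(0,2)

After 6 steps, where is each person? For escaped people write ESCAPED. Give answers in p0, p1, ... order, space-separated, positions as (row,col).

Step 1: p0:(3,0)->(4,0) | p1:(2,2)->(1,2) | p2:(1,3)->(1,4)->EXIT | p3:(2,1)->(1,1) | p4:(0,2)->(1,2)
Step 2: p0:(4,0)->(4,1) | p1:(1,2)->(1,3) | p2:escaped | p3:(1,1)->(1,2) | p4:(1,2)->(1,3)
Step 3: p0:(4,1)->(4,2) | p1:(1,3)->(1,4)->EXIT | p2:escaped | p3:(1,2)->(1,3) | p4:(1,3)->(1,4)->EXIT
Step 4: p0:(4,2)->(4,3) | p1:escaped | p2:escaped | p3:(1,3)->(1,4)->EXIT | p4:escaped
Step 5: p0:(4,3)->(4,4)->EXIT | p1:escaped | p2:escaped | p3:escaped | p4:escaped

ESCAPED ESCAPED ESCAPED ESCAPED ESCAPED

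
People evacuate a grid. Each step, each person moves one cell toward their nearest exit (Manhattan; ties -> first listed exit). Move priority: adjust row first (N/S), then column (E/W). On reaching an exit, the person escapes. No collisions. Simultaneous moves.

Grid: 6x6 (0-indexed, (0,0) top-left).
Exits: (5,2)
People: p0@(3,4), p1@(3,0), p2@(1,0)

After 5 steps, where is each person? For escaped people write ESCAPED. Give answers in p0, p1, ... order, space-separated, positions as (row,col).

Step 1: p0:(3,4)->(4,4) | p1:(3,0)->(4,0) | p2:(1,0)->(2,0)
Step 2: p0:(4,4)->(5,4) | p1:(4,0)->(5,0) | p2:(2,0)->(3,0)
Step 3: p0:(5,4)->(5,3) | p1:(5,0)->(5,1) | p2:(3,0)->(4,0)
Step 4: p0:(5,3)->(5,2)->EXIT | p1:(5,1)->(5,2)->EXIT | p2:(4,0)->(5,0)
Step 5: p0:escaped | p1:escaped | p2:(5,0)->(5,1)

ESCAPED ESCAPED (5,1)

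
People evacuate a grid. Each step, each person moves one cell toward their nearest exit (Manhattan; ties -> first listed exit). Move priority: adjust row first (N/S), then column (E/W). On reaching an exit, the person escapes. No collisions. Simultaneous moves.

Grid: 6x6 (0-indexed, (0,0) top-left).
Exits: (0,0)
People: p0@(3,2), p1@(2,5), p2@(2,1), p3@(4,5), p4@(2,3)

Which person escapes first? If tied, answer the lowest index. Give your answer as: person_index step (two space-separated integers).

Answer: 2 3

Derivation:
Step 1: p0:(3,2)->(2,2) | p1:(2,5)->(1,5) | p2:(2,1)->(1,1) | p3:(4,5)->(3,5) | p4:(2,3)->(1,3)
Step 2: p0:(2,2)->(1,2) | p1:(1,5)->(0,5) | p2:(1,1)->(0,1) | p3:(3,5)->(2,5) | p4:(1,3)->(0,3)
Step 3: p0:(1,2)->(0,2) | p1:(0,5)->(0,4) | p2:(0,1)->(0,0)->EXIT | p3:(2,5)->(1,5) | p4:(0,3)->(0,2)
Step 4: p0:(0,2)->(0,1) | p1:(0,4)->(0,3) | p2:escaped | p3:(1,5)->(0,5) | p4:(0,2)->(0,1)
Step 5: p0:(0,1)->(0,0)->EXIT | p1:(0,3)->(0,2) | p2:escaped | p3:(0,5)->(0,4) | p4:(0,1)->(0,0)->EXIT
Step 6: p0:escaped | p1:(0,2)->(0,1) | p2:escaped | p3:(0,4)->(0,3) | p4:escaped
Step 7: p0:escaped | p1:(0,1)->(0,0)->EXIT | p2:escaped | p3:(0,3)->(0,2) | p4:escaped
Step 8: p0:escaped | p1:escaped | p2:escaped | p3:(0,2)->(0,1) | p4:escaped
Step 9: p0:escaped | p1:escaped | p2:escaped | p3:(0,1)->(0,0)->EXIT | p4:escaped
Exit steps: [5, 7, 3, 9, 5]
First to escape: p2 at step 3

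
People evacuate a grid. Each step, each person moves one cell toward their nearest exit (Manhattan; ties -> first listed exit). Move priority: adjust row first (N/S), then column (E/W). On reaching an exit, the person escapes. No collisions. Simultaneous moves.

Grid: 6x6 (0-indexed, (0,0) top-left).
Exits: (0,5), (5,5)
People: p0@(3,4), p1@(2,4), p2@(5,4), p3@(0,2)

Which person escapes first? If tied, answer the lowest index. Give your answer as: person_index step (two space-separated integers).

Step 1: p0:(3,4)->(4,4) | p1:(2,4)->(1,4) | p2:(5,4)->(5,5)->EXIT | p3:(0,2)->(0,3)
Step 2: p0:(4,4)->(5,4) | p1:(1,4)->(0,4) | p2:escaped | p3:(0,3)->(0,4)
Step 3: p0:(5,4)->(5,5)->EXIT | p1:(0,4)->(0,5)->EXIT | p2:escaped | p3:(0,4)->(0,5)->EXIT
Exit steps: [3, 3, 1, 3]
First to escape: p2 at step 1

Answer: 2 1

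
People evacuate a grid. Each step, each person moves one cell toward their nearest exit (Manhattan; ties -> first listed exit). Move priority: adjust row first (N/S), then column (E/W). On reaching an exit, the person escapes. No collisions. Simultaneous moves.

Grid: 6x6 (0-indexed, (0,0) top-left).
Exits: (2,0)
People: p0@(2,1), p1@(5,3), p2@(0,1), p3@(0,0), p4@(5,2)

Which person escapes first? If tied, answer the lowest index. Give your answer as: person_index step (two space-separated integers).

Answer: 0 1

Derivation:
Step 1: p0:(2,1)->(2,0)->EXIT | p1:(5,3)->(4,3) | p2:(0,1)->(1,1) | p3:(0,0)->(1,0) | p4:(5,2)->(4,2)
Step 2: p0:escaped | p1:(4,3)->(3,3) | p2:(1,1)->(2,1) | p3:(1,0)->(2,0)->EXIT | p4:(4,2)->(3,2)
Step 3: p0:escaped | p1:(3,3)->(2,3) | p2:(2,1)->(2,0)->EXIT | p3:escaped | p4:(3,2)->(2,2)
Step 4: p0:escaped | p1:(2,3)->(2,2) | p2:escaped | p3:escaped | p4:(2,2)->(2,1)
Step 5: p0:escaped | p1:(2,2)->(2,1) | p2:escaped | p3:escaped | p4:(2,1)->(2,0)->EXIT
Step 6: p0:escaped | p1:(2,1)->(2,0)->EXIT | p2:escaped | p3:escaped | p4:escaped
Exit steps: [1, 6, 3, 2, 5]
First to escape: p0 at step 1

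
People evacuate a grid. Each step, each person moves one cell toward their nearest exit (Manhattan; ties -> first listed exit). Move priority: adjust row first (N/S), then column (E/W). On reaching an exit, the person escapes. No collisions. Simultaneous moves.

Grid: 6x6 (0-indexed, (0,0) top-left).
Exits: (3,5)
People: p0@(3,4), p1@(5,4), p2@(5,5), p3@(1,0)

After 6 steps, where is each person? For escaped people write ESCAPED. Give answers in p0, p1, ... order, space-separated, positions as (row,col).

Step 1: p0:(3,4)->(3,5)->EXIT | p1:(5,4)->(4,4) | p2:(5,5)->(4,5) | p3:(1,0)->(2,0)
Step 2: p0:escaped | p1:(4,4)->(3,4) | p2:(4,5)->(3,5)->EXIT | p3:(2,0)->(3,0)
Step 3: p0:escaped | p1:(3,4)->(3,5)->EXIT | p2:escaped | p3:(3,0)->(3,1)
Step 4: p0:escaped | p1:escaped | p2:escaped | p3:(3,1)->(3,2)
Step 5: p0:escaped | p1:escaped | p2:escaped | p3:(3,2)->(3,3)
Step 6: p0:escaped | p1:escaped | p2:escaped | p3:(3,3)->(3,4)

ESCAPED ESCAPED ESCAPED (3,4)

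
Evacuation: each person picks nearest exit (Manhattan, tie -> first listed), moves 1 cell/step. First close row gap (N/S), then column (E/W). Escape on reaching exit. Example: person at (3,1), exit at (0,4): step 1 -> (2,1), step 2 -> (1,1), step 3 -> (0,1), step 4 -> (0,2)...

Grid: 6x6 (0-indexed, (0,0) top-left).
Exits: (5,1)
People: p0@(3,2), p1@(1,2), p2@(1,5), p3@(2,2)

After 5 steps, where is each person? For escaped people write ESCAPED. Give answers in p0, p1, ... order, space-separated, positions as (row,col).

Step 1: p0:(3,2)->(4,2) | p1:(1,2)->(2,2) | p2:(1,5)->(2,5) | p3:(2,2)->(3,2)
Step 2: p0:(4,2)->(5,2) | p1:(2,2)->(3,2) | p2:(2,5)->(3,5) | p3:(3,2)->(4,2)
Step 3: p0:(5,2)->(5,1)->EXIT | p1:(3,2)->(4,2) | p2:(3,5)->(4,5) | p3:(4,2)->(5,2)
Step 4: p0:escaped | p1:(4,2)->(5,2) | p2:(4,5)->(5,5) | p3:(5,2)->(5,1)->EXIT
Step 5: p0:escaped | p1:(5,2)->(5,1)->EXIT | p2:(5,5)->(5,4) | p3:escaped

ESCAPED ESCAPED (5,4) ESCAPED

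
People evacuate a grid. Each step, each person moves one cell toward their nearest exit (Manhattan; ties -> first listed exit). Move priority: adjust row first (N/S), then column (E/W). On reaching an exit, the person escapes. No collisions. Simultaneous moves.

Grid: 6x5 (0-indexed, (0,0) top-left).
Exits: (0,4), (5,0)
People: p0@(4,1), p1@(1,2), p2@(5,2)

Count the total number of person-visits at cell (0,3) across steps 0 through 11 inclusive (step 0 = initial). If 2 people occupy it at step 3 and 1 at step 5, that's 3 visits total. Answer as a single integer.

Step 0: p0@(4,1) p1@(1,2) p2@(5,2) -> at (0,3): 0 [-], cum=0
Step 1: p0@(5,1) p1@(0,2) p2@(5,1) -> at (0,3): 0 [-], cum=0
Step 2: p0@ESC p1@(0,3) p2@ESC -> at (0,3): 1 [p1], cum=1
Step 3: p0@ESC p1@ESC p2@ESC -> at (0,3): 0 [-], cum=1
Total visits = 1

Answer: 1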